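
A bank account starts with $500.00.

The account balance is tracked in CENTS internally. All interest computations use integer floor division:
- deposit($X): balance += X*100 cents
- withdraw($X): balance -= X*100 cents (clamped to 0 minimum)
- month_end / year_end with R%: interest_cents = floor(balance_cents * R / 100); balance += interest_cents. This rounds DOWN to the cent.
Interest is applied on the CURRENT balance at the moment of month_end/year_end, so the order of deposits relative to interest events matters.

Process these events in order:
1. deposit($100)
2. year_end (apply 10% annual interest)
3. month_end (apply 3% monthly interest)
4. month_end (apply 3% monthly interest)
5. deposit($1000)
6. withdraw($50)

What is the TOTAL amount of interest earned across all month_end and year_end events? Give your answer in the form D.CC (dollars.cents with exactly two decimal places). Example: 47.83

After 1 (deposit($100)): balance=$600.00 total_interest=$0.00
After 2 (year_end (apply 10% annual interest)): balance=$660.00 total_interest=$60.00
After 3 (month_end (apply 3% monthly interest)): balance=$679.80 total_interest=$79.80
After 4 (month_end (apply 3% monthly interest)): balance=$700.19 total_interest=$100.19
After 5 (deposit($1000)): balance=$1700.19 total_interest=$100.19
After 6 (withdraw($50)): balance=$1650.19 total_interest=$100.19

Answer: 100.19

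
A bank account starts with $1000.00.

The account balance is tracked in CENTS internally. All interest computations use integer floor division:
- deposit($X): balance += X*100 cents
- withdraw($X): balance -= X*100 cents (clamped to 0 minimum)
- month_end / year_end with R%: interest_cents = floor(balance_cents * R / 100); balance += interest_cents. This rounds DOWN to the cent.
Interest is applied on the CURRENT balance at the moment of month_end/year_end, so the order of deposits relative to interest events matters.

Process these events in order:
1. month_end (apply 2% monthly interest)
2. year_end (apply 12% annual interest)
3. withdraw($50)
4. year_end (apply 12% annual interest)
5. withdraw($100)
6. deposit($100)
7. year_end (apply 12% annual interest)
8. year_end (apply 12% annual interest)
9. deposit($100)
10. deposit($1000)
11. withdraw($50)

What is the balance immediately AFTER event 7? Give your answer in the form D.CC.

After 1 (month_end (apply 2% monthly interest)): balance=$1020.00 total_interest=$20.00
After 2 (year_end (apply 12% annual interest)): balance=$1142.40 total_interest=$142.40
After 3 (withdraw($50)): balance=$1092.40 total_interest=$142.40
After 4 (year_end (apply 12% annual interest)): balance=$1223.48 total_interest=$273.48
After 5 (withdraw($100)): balance=$1123.48 total_interest=$273.48
After 6 (deposit($100)): balance=$1223.48 total_interest=$273.48
After 7 (year_end (apply 12% annual interest)): balance=$1370.29 total_interest=$420.29

Answer: 1370.29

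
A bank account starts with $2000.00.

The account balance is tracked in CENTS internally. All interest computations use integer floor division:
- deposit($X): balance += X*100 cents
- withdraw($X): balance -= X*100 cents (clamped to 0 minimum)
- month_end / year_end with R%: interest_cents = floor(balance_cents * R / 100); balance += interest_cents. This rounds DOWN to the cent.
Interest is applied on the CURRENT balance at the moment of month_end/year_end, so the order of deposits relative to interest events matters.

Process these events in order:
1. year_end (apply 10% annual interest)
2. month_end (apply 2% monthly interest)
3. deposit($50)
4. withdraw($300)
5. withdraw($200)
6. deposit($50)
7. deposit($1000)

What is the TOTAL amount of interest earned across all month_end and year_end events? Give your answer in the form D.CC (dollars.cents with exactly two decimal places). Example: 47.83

Answer: 244.00

Derivation:
After 1 (year_end (apply 10% annual interest)): balance=$2200.00 total_interest=$200.00
After 2 (month_end (apply 2% monthly interest)): balance=$2244.00 total_interest=$244.00
After 3 (deposit($50)): balance=$2294.00 total_interest=$244.00
After 4 (withdraw($300)): balance=$1994.00 total_interest=$244.00
After 5 (withdraw($200)): balance=$1794.00 total_interest=$244.00
After 6 (deposit($50)): balance=$1844.00 total_interest=$244.00
After 7 (deposit($1000)): balance=$2844.00 total_interest=$244.00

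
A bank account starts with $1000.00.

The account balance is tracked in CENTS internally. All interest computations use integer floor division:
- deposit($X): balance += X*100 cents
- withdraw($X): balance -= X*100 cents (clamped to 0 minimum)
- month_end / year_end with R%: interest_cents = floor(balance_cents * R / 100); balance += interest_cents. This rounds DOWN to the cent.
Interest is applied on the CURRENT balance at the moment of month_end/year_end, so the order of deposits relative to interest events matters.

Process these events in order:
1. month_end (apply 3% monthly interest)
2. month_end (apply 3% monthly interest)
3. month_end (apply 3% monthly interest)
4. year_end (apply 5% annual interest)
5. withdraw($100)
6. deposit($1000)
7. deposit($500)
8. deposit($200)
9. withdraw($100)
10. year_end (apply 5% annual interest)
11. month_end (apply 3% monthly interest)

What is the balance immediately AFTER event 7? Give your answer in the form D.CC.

After 1 (month_end (apply 3% monthly interest)): balance=$1030.00 total_interest=$30.00
After 2 (month_end (apply 3% monthly interest)): balance=$1060.90 total_interest=$60.90
After 3 (month_end (apply 3% monthly interest)): balance=$1092.72 total_interest=$92.72
After 4 (year_end (apply 5% annual interest)): balance=$1147.35 total_interest=$147.35
After 5 (withdraw($100)): balance=$1047.35 total_interest=$147.35
After 6 (deposit($1000)): balance=$2047.35 total_interest=$147.35
After 7 (deposit($500)): balance=$2547.35 total_interest=$147.35

Answer: 2547.35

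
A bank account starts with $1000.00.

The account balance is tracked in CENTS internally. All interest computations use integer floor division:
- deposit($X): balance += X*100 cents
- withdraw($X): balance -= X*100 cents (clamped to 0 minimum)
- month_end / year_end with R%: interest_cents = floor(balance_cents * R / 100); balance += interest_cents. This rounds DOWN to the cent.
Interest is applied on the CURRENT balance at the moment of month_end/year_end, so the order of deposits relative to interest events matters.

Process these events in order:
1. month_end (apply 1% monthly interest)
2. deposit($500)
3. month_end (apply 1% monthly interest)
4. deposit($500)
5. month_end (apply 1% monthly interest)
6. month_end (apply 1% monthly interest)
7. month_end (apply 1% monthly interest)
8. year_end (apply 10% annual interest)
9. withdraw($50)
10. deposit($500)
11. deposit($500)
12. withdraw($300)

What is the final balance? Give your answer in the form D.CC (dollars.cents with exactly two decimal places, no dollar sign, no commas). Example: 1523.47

After 1 (month_end (apply 1% monthly interest)): balance=$1010.00 total_interest=$10.00
After 2 (deposit($500)): balance=$1510.00 total_interest=$10.00
After 3 (month_end (apply 1% monthly interest)): balance=$1525.10 total_interest=$25.10
After 4 (deposit($500)): balance=$2025.10 total_interest=$25.10
After 5 (month_end (apply 1% monthly interest)): balance=$2045.35 total_interest=$45.35
After 6 (month_end (apply 1% monthly interest)): balance=$2065.80 total_interest=$65.80
After 7 (month_end (apply 1% monthly interest)): balance=$2086.45 total_interest=$86.45
After 8 (year_end (apply 10% annual interest)): balance=$2295.09 total_interest=$295.09
After 9 (withdraw($50)): balance=$2245.09 total_interest=$295.09
After 10 (deposit($500)): balance=$2745.09 total_interest=$295.09
After 11 (deposit($500)): balance=$3245.09 total_interest=$295.09
After 12 (withdraw($300)): balance=$2945.09 total_interest=$295.09

Answer: 2945.09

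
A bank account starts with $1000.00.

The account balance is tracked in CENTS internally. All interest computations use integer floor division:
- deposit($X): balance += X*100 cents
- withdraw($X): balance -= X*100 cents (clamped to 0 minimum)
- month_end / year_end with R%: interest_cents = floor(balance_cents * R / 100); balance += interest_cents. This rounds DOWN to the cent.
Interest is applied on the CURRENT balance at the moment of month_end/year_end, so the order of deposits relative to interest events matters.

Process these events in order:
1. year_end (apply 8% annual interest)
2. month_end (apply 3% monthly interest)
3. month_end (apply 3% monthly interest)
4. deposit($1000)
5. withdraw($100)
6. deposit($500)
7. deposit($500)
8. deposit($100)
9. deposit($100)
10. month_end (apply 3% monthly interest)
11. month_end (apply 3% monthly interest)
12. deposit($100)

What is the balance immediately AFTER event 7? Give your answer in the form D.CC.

After 1 (year_end (apply 8% annual interest)): balance=$1080.00 total_interest=$80.00
After 2 (month_end (apply 3% monthly interest)): balance=$1112.40 total_interest=$112.40
After 3 (month_end (apply 3% monthly interest)): balance=$1145.77 total_interest=$145.77
After 4 (deposit($1000)): balance=$2145.77 total_interest=$145.77
After 5 (withdraw($100)): balance=$2045.77 total_interest=$145.77
After 6 (deposit($500)): balance=$2545.77 total_interest=$145.77
After 7 (deposit($500)): balance=$3045.77 total_interest=$145.77

Answer: 3045.77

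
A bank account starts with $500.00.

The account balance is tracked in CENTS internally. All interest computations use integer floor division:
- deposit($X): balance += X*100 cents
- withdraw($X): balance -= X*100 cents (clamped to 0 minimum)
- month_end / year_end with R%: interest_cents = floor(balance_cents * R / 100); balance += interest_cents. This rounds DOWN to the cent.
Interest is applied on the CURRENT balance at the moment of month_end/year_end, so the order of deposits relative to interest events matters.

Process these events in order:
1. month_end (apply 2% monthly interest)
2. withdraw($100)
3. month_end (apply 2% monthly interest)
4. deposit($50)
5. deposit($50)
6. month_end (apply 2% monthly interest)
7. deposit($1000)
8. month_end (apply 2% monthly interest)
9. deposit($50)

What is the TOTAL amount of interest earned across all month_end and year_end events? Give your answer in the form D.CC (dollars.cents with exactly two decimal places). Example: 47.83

After 1 (month_end (apply 2% monthly interest)): balance=$510.00 total_interest=$10.00
After 2 (withdraw($100)): balance=$410.00 total_interest=$10.00
After 3 (month_end (apply 2% monthly interest)): balance=$418.20 total_interest=$18.20
After 4 (deposit($50)): balance=$468.20 total_interest=$18.20
After 5 (deposit($50)): balance=$518.20 total_interest=$18.20
After 6 (month_end (apply 2% monthly interest)): balance=$528.56 total_interest=$28.56
After 7 (deposit($1000)): balance=$1528.56 total_interest=$28.56
After 8 (month_end (apply 2% monthly interest)): balance=$1559.13 total_interest=$59.13
After 9 (deposit($50)): balance=$1609.13 total_interest=$59.13

Answer: 59.13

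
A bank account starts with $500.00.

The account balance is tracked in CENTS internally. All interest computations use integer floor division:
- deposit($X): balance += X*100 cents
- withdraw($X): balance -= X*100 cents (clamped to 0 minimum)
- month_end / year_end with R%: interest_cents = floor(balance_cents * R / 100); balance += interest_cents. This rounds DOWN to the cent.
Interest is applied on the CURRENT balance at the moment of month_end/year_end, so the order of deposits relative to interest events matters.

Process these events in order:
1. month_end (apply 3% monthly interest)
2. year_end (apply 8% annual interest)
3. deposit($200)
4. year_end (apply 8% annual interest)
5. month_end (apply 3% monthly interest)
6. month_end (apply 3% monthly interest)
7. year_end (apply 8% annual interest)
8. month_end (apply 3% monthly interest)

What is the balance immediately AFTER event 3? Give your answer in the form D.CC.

After 1 (month_end (apply 3% monthly interest)): balance=$515.00 total_interest=$15.00
After 2 (year_end (apply 8% annual interest)): balance=$556.20 total_interest=$56.20
After 3 (deposit($200)): balance=$756.20 total_interest=$56.20

Answer: 756.20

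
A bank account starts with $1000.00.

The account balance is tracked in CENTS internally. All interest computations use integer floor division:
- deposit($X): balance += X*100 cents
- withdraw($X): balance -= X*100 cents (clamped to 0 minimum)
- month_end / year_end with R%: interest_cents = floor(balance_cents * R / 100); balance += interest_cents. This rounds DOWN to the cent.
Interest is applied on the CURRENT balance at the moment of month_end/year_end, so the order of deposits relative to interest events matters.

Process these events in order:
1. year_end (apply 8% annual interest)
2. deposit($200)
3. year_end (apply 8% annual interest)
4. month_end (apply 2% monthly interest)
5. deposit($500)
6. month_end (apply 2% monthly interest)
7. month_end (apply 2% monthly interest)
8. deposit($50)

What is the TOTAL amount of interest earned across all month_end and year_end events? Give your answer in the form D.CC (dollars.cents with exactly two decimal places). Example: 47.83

After 1 (year_end (apply 8% annual interest)): balance=$1080.00 total_interest=$80.00
After 2 (deposit($200)): balance=$1280.00 total_interest=$80.00
After 3 (year_end (apply 8% annual interest)): balance=$1382.40 total_interest=$182.40
After 4 (month_end (apply 2% monthly interest)): balance=$1410.04 total_interest=$210.04
After 5 (deposit($500)): balance=$1910.04 total_interest=$210.04
After 6 (month_end (apply 2% monthly interest)): balance=$1948.24 total_interest=$248.24
After 7 (month_end (apply 2% monthly interest)): balance=$1987.20 total_interest=$287.20
After 8 (deposit($50)): balance=$2037.20 total_interest=$287.20

Answer: 287.20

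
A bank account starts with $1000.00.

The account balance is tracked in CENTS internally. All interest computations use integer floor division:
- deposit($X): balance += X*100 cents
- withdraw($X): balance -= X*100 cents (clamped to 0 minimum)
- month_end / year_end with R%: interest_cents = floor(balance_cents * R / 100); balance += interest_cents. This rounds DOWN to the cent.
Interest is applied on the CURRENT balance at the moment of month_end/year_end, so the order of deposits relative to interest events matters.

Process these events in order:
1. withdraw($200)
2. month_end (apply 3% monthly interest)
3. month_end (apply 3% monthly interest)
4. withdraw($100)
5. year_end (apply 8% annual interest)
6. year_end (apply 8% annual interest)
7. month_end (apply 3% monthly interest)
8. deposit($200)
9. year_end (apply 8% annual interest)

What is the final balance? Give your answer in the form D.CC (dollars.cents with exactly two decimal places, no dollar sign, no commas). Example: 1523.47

After 1 (withdraw($200)): balance=$800.00 total_interest=$0.00
After 2 (month_end (apply 3% monthly interest)): balance=$824.00 total_interest=$24.00
After 3 (month_end (apply 3% monthly interest)): balance=$848.72 total_interest=$48.72
After 4 (withdraw($100)): balance=$748.72 total_interest=$48.72
After 5 (year_end (apply 8% annual interest)): balance=$808.61 total_interest=$108.61
After 6 (year_end (apply 8% annual interest)): balance=$873.29 total_interest=$173.29
After 7 (month_end (apply 3% monthly interest)): balance=$899.48 total_interest=$199.48
After 8 (deposit($200)): balance=$1099.48 total_interest=$199.48
After 9 (year_end (apply 8% annual interest)): balance=$1187.43 total_interest=$287.43

Answer: 1187.43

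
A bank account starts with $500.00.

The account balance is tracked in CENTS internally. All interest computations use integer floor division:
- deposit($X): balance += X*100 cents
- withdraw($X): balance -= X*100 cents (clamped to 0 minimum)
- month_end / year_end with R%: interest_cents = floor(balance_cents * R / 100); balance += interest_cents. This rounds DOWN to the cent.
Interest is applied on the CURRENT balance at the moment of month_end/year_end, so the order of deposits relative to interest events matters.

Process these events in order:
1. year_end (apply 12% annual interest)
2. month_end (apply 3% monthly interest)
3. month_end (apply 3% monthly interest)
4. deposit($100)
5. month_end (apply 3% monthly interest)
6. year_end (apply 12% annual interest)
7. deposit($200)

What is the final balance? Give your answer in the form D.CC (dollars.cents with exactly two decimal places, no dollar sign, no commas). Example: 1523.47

After 1 (year_end (apply 12% annual interest)): balance=$560.00 total_interest=$60.00
After 2 (month_end (apply 3% monthly interest)): balance=$576.80 total_interest=$76.80
After 3 (month_end (apply 3% monthly interest)): balance=$594.10 total_interest=$94.10
After 4 (deposit($100)): balance=$694.10 total_interest=$94.10
After 5 (month_end (apply 3% monthly interest)): balance=$714.92 total_interest=$114.92
After 6 (year_end (apply 12% annual interest)): balance=$800.71 total_interest=$200.71
After 7 (deposit($200)): balance=$1000.71 total_interest=$200.71

Answer: 1000.71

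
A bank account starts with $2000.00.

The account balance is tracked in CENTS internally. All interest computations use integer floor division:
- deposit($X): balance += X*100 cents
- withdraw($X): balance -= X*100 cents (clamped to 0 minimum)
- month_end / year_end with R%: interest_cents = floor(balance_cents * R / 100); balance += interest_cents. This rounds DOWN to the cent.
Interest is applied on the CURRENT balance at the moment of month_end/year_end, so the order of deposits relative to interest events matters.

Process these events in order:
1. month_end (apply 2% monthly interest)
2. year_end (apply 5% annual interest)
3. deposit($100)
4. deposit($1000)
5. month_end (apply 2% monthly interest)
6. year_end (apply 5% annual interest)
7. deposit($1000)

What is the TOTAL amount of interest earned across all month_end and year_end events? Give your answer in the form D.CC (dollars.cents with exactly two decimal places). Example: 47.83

Answer: 372.18

Derivation:
After 1 (month_end (apply 2% monthly interest)): balance=$2040.00 total_interest=$40.00
After 2 (year_end (apply 5% annual interest)): balance=$2142.00 total_interest=$142.00
After 3 (deposit($100)): balance=$2242.00 total_interest=$142.00
After 4 (deposit($1000)): balance=$3242.00 total_interest=$142.00
After 5 (month_end (apply 2% monthly interest)): balance=$3306.84 total_interest=$206.84
After 6 (year_end (apply 5% annual interest)): balance=$3472.18 total_interest=$372.18
After 7 (deposit($1000)): balance=$4472.18 total_interest=$372.18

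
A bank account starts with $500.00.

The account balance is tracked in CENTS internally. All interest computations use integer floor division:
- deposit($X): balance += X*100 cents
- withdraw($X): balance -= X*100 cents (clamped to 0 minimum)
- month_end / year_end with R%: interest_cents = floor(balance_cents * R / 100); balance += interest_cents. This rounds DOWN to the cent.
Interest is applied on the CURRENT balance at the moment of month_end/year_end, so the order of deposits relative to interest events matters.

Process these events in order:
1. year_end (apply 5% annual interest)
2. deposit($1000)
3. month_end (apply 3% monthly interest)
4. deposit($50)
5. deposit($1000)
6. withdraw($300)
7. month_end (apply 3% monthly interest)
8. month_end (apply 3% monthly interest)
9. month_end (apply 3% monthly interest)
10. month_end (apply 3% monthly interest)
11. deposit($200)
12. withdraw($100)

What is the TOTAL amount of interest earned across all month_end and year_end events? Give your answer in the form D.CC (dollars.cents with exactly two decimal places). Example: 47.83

Answer: 362.01

Derivation:
After 1 (year_end (apply 5% annual interest)): balance=$525.00 total_interest=$25.00
After 2 (deposit($1000)): balance=$1525.00 total_interest=$25.00
After 3 (month_end (apply 3% monthly interest)): balance=$1570.75 total_interest=$70.75
After 4 (deposit($50)): balance=$1620.75 total_interest=$70.75
After 5 (deposit($1000)): balance=$2620.75 total_interest=$70.75
After 6 (withdraw($300)): balance=$2320.75 total_interest=$70.75
After 7 (month_end (apply 3% monthly interest)): balance=$2390.37 total_interest=$140.37
After 8 (month_end (apply 3% monthly interest)): balance=$2462.08 total_interest=$212.08
After 9 (month_end (apply 3% monthly interest)): balance=$2535.94 total_interest=$285.94
After 10 (month_end (apply 3% monthly interest)): balance=$2612.01 total_interest=$362.01
After 11 (deposit($200)): balance=$2812.01 total_interest=$362.01
After 12 (withdraw($100)): balance=$2712.01 total_interest=$362.01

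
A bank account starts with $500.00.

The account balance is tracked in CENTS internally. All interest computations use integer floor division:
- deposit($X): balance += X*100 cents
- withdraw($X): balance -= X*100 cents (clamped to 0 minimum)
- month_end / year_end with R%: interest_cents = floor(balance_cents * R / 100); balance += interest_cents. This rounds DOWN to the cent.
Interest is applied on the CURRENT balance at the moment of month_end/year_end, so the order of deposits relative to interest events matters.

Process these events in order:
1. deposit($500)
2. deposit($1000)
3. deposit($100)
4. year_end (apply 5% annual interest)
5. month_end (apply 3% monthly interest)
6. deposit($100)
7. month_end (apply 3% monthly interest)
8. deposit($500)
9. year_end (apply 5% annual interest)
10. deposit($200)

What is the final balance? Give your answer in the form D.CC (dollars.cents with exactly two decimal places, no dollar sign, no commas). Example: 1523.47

After 1 (deposit($500)): balance=$1000.00 total_interest=$0.00
After 2 (deposit($1000)): balance=$2000.00 total_interest=$0.00
After 3 (deposit($100)): balance=$2100.00 total_interest=$0.00
After 4 (year_end (apply 5% annual interest)): balance=$2205.00 total_interest=$105.00
After 5 (month_end (apply 3% monthly interest)): balance=$2271.15 total_interest=$171.15
After 6 (deposit($100)): balance=$2371.15 total_interest=$171.15
After 7 (month_end (apply 3% monthly interest)): balance=$2442.28 total_interest=$242.28
After 8 (deposit($500)): balance=$2942.28 total_interest=$242.28
After 9 (year_end (apply 5% annual interest)): balance=$3089.39 total_interest=$389.39
After 10 (deposit($200)): balance=$3289.39 total_interest=$389.39

Answer: 3289.39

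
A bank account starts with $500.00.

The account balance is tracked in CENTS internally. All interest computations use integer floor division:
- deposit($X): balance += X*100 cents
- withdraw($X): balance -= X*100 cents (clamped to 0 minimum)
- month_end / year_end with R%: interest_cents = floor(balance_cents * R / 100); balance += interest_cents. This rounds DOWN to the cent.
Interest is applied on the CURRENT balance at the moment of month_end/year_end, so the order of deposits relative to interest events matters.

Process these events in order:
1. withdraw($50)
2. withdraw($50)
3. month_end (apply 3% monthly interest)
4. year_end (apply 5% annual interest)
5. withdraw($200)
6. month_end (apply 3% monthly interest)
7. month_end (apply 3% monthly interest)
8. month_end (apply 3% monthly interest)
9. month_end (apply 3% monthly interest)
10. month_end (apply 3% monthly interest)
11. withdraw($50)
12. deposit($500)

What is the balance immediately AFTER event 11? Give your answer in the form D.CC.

After 1 (withdraw($50)): balance=$450.00 total_interest=$0.00
After 2 (withdraw($50)): balance=$400.00 total_interest=$0.00
After 3 (month_end (apply 3% monthly interest)): balance=$412.00 total_interest=$12.00
After 4 (year_end (apply 5% annual interest)): balance=$432.60 total_interest=$32.60
After 5 (withdraw($200)): balance=$232.60 total_interest=$32.60
After 6 (month_end (apply 3% monthly interest)): balance=$239.57 total_interest=$39.57
After 7 (month_end (apply 3% monthly interest)): balance=$246.75 total_interest=$46.75
After 8 (month_end (apply 3% monthly interest)): balance=$254.15 total_interest=$54.15
After 9 (month_end (apply 3% monthly interest)): balance=$261.77 total_interest=$61.77
After 10 (month_end (apply 3% monthly interest)): balance=$269.62 total_interest=$69.62
After 11 (withdraw($50)): balance=$219.62 total_interest=$69.62

Answer: 219.62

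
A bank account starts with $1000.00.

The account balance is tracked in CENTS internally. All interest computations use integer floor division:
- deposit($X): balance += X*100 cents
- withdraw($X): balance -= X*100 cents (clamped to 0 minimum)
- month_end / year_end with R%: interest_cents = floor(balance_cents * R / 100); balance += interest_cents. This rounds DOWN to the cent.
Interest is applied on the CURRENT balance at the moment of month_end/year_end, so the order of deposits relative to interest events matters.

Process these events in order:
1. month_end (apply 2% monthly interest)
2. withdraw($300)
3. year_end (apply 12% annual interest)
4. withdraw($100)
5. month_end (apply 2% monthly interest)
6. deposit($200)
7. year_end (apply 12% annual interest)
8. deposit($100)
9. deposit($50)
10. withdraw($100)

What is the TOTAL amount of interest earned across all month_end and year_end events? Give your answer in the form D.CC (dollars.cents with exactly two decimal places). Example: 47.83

Answer: 230.98

Derivation:
After 1 (month_end (apply 2% monthly interest)): balance=$1020.00 total_interest=$20.00
After 2 (withdraw($300)): balance=$720.00 total_interest=$20.00
After 3 (year_end (apply 12% annual interest)): balance=$806.40 total_interest=$106.40
After 4 (withdraw($100)): balance=$706.40 total_interest=$106.40
After 5 (month_end (apply 2% monthly interest)): balance=$720.52 total_interest=$120.52
After 6 (deposit($200)): balance=$920.52 total_interest=$120.52
After 7 (year_end (apply 12% annual interest)): balance=$1030.98 total_interest=$230.98
After 8 (deposit($100)): balance=$1130.98 total_interest=$230.98
After 9 (deposit($50)): balance=$1180.98 total_interest=$230.98
After 10 (withdraw($100)): balance=$1080.98 total_interest=$230.98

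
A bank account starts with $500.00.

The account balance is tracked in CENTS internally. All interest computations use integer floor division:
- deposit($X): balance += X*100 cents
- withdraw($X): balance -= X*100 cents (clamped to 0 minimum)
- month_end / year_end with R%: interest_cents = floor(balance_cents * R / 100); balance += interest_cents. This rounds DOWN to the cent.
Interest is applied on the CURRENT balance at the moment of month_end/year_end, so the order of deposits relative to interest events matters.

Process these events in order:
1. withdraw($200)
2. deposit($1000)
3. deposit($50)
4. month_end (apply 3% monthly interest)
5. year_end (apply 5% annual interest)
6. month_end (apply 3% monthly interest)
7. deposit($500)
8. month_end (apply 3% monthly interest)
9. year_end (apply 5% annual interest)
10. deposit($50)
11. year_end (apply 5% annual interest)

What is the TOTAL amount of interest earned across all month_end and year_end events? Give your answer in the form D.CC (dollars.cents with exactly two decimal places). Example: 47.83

Answer: 427.97

Derivation:
After 1 (withdraw($200)): balance=$300.00 total_interest=$0.00
After 2 (deposit($1000)): balance=$1300.00 total_interest=$0.00
After 3 (deposit($50)): balance=$1350.00 total_interest=$0.00
After 4 (month_end (apply 3% monthly interest)): balance=$1390.50 total_interest=$40.50
After 5 (year_end (apply 5% annual interest)): balance=$1460.02 total_interest=$110.02
After 6 (month_end (apply 3% monthly interest)): balance=$1503.82 total_interest=$153.82
After 7 (deposit($500)): balance=$2003.82 total_interest=$153.82
After 8 (month_end (apply 3% monthly interest)): balance=$2063.93 total_interest=$213.93
After 9 (year_end (apply 5% annual interest)): balance=$2167.12 total_interest=$317.12
After 10 (deposit($50)): balance=$2217.12 total_interest=$317.12
After 11 (year_end (apply 5% annual interest)): balance=$2327.97 total_interest=$427.97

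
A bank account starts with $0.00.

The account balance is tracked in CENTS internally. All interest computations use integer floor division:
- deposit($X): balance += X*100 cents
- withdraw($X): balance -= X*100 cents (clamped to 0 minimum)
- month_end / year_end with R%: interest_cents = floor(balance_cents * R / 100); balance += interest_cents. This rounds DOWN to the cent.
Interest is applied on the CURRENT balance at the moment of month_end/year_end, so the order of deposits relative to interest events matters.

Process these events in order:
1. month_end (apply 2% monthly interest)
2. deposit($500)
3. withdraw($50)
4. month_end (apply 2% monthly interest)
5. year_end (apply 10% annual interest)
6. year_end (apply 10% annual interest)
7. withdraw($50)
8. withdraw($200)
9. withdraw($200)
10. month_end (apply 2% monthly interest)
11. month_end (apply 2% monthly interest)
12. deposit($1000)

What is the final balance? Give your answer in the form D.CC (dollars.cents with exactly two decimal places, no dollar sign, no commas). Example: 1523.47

Answer: 1109.63

Derivation:
After 1 (month_end (apply 2% monthly interest)): balance=$0.00 total_interest=$0.00
After 2 (deposit($500)): balance=$500.00 total_interest=$0.00
After 3 (withdraw($50)): balance=$450.00 total_interest=$0.00
After 4 (month_end (apply 2% monthly interest)): balance=$459.00 total_interest=$9.00
After 5 (year_end (apply 10% annual interest)): balance=$504.90 total_interest=$54.90
After 6 (year_end (apply 10% annual interest)): balance=$555.39 total_interest=$105.39
After 7 (withdraw($50)): balance=$505.39 total_interest=$105.39
After 8 (withdraw($200)): balance=$305.39 total_interest=$105.39
After 9 (withdraw($200)): balance=$105.39 total_interest=$105.39
After 10 (month_end (apply 2% monthly interest)): balance=$107.49 total_interest=$107.49
After 11 (month_end (apply 2% monthly interest)): balance=$109.63 total_interest=$109.63
After 12 (deposit($1000)): balance=$1109.63 total_interest=$109.63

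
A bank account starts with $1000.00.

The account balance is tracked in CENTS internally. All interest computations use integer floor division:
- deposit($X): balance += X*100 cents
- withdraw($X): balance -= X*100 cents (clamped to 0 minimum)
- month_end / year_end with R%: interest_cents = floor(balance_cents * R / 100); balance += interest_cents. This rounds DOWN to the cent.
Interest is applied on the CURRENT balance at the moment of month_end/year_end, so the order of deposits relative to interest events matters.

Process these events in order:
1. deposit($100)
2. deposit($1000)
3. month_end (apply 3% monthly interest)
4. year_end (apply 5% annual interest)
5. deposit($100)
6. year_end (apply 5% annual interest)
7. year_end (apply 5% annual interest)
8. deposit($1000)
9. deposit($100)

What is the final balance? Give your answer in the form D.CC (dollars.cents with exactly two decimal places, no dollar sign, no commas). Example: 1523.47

Answer: 3714.18

Derivation:
After 1 (deposit($100)): balance=$1100.00 total_interest=$0.00
After 2 (deposit($1000)): balance=$2100.00 total_interest=$0.00
After 3 (month_end (apply 3% monthly interest)): balance=$2163.00 total_interest=$63.00
After 4 (year_end (apply 5% annual interest)): balance=$2271.15 total_interest=$171.15
After 5 (deposit($100)): balance=$2371.15 total_interest=$171.15
After 6 (year_end (apply 5% annual interest)): balance=$2489.70 total_interest=$289.70
After 7 (year_end (apply 5% annual interest)): balance=$2614.18 total_interest=$414.18
After 8 (deposit($1000)): balance=$3614.18 total_interest=$414.18
After 9 (deposit($100)): balance=$3714.18 total_interest=$414.18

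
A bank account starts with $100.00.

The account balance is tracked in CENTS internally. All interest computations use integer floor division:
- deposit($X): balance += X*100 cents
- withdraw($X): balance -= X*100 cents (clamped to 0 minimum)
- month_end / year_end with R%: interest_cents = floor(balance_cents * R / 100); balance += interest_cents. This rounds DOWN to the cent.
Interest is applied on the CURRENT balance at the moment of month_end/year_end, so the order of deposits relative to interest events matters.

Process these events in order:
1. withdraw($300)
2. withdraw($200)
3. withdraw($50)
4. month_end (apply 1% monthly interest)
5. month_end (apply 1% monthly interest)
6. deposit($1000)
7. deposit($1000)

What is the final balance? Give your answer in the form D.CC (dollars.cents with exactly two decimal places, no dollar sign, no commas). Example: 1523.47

Answer: 2000.00

Derivation:
After 1 (withdraw($300)): balance=$0.00 total_interest=$0.00
After 2 (withdraw($200)): balance=$0.00 total_interest=$0.00
After 3 (withdraw($50)): balance=$0.00 total_interest=$0.00
After 4 (month_end (apply 1% monthly interest)): balance=$0.00 total_interest=$0.00
After 5 (month_end (apply 1% monthly interest)): balance=$0.00 total_interest=$0.00
After 6 (deposit($1000)): balance=$1000.00 total_interest=$0.00
After 7 (deposit($1000)): balance=$2000.00 total_interest=$0.00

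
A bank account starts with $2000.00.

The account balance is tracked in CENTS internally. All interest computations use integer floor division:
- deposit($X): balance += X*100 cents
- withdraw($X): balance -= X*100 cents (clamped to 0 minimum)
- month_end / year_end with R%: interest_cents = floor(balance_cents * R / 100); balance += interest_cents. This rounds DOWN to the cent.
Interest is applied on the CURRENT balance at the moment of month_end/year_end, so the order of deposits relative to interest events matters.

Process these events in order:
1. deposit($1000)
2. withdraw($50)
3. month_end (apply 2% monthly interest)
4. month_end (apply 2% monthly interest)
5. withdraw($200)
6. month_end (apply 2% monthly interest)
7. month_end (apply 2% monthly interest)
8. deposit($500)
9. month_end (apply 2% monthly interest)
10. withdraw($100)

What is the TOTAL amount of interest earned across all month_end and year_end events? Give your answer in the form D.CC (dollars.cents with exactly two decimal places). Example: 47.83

Answer: 304.79

Derivation:
After 1 (deposit($1000)): balance=$3000.00 total_interest=$0.00
After 2 (withdraw($50)): balance=$2950.00 total_interest=$0.00
After 3 (month_end (apply 2% monthly interest)): balance=$3009.00 total_interest=$59.00
After 4 (month_end (apply 2% monthly interest)): balance=$3069.18 total_interest=$119.18
After 5 (withdraw($200)): balance=$2869.18 total_interest=$119.18
After 6 (month_end (apply 2% monthly interest)): balance=$2926.56 total_interest=$176.56
After 7 (month_end (apply 2% monthly interest)): balance=$2985.09 total_interest=$235.09
After 8 (deposit($500)): balance=$3485.09 total_interest=$235.09
After 9 (month_end (apply 2% monthly interest)): balance=$3554.79 total_interest=$304.79
After 10 (withdraw($100)): balance=$3454.79 total_interest=$304.79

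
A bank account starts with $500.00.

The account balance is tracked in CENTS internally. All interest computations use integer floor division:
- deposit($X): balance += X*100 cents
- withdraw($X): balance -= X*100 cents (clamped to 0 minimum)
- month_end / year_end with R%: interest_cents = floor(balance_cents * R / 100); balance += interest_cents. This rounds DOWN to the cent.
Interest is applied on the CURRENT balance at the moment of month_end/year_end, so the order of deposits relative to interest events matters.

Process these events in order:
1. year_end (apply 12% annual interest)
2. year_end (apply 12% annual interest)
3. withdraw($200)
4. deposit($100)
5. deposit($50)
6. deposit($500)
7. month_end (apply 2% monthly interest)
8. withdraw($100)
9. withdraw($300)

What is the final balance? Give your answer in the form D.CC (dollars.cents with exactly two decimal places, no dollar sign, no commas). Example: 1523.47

After 1 (year_end (apply 12% annual interest)): balance=$560.00 total_interest=$60.00
After 2 (year_end (apply 12% annual interest)): balance=$627.20 total_interest=$127.20
After 3 (withdraw($200)): balance=$427.20 total_interest=$127.20
After 4 (deposit($100)): balance=$527.20 total_interest=$127.20
After 5 (deposit($50)): balance=$577.20 total_interest=$127.20
After 6 (deposit($500)): balance=$1077.20 total_interest=$127.20
After 7 (month_end (apply 2% monthly interest)): balance=$1098.74 total_interest=$148.74
After 8 (withdraw($100)): balance=$998.74 total_interest=$148.74
After 9 (withdraw($300)): balance=$698.74 total_interest=$148.74

Answer: 698.74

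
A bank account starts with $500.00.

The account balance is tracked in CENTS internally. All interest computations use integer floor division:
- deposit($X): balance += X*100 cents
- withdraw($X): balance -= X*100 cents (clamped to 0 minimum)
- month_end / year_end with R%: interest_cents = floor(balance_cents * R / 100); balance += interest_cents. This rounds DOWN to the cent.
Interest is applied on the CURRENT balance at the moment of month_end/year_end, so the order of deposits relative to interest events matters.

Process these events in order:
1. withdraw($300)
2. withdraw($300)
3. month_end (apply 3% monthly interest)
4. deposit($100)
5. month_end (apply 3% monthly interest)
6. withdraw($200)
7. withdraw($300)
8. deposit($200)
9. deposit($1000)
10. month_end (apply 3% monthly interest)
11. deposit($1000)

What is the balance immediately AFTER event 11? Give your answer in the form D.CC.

After 1 (withdraw($300)): balance=$200.00 total_interest=$0.00
After 2 (withdraw($300)): balance=$0.00 total_interest=$0.00
After 3 (month_end (apply 3% monthly interest)): balance=$0.00 total_interest=$0.00
After 4 (deposit($100)): balance=$100.00 total_interest=$0.00
After 5 (month_end (apply 3% monthly interest)): balance=$103.00 total_interest=$3.00
After 6 (withdraw($200)): balance=$0.00 total_interest=$3.00
After 7 (withdraw($300)): balance=$0.00 total_interest=$3.00
After 8 (deposit($200)): balance=$200.00 total_interest=$3.00
After 9 (deposit($1000)): balance=$1200.00 total_interest=$3.00
After 10 (month_end (apply 3% monthly interest)): balance=$1236.00 total_interest=$39.00
After 11 (deposit($1000)): balance=$2236.00 total_interest=$39.00

Answer: 2236.00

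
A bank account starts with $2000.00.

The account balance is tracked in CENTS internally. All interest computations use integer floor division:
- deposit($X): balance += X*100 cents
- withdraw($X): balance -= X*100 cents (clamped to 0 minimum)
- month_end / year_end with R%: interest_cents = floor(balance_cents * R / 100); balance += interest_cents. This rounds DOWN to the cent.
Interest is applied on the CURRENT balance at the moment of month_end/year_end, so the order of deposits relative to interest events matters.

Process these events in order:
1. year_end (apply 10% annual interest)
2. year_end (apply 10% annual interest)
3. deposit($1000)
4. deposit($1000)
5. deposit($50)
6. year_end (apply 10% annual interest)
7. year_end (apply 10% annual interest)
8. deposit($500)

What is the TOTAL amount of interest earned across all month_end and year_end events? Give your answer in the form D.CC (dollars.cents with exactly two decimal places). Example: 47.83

After 1 (year_end (apply 10% annual interest)): balance=$2200.00 total_interest=$200.00
After 2 (year_end (apply 10% annual interest)): balance=$2420.00 total_interest=$420.00
After 3 (deposit($1000)): balance=$3420.00 total_interest=$420.00
After 4 (deposit($1000)): balance=$4420.00 total_interest=$420.00
After 5 (deposit($50)): balance=$4470.00 total_interest=$420.00
After 6 (year_end (apply 10% annual interest)): balance=$4917.00 total_interest=$867.00
After 7 (year_end (apply 10% annual interest)): balance=$5408.70 total_interest=$1358.70
After 8 (deposit($500)): balance=$5908.70 total_interest=$1358.70

Answer: 1358.70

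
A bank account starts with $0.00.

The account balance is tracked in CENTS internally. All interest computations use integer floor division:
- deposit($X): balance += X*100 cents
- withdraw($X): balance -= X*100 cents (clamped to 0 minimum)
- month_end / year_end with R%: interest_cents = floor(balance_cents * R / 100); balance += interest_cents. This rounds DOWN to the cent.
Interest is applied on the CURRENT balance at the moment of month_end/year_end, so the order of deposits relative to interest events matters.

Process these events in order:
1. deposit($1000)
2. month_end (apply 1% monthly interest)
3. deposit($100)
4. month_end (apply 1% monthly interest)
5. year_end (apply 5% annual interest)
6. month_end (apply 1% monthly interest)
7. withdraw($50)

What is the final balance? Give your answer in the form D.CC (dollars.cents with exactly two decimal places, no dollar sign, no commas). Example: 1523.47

After 1 (deposit($1000)): balance=$1000.00 total_interest=$0.00
After 2 (month_end (apply 1% monthly interest)): balance=$1010.00 total_interest=$10.00
After 3 (deposit($100)): balance=$1110.00 total_interest=$10.00
After 4 (month_end (apply 1% monthly interest)): balance=$1121.10 total_interest=$21.10
After 5 (year_end (apply 5% annual interest)): balance=$1177.15 total_interest=$77.15
After 6 (month_end (apply 1% monthly interest)): balance=$1188.92 total_interest=$88.92
After 7 (withdraw($50)): balance=$1138.92 total_interest=$88.92

Answer: 1138.92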